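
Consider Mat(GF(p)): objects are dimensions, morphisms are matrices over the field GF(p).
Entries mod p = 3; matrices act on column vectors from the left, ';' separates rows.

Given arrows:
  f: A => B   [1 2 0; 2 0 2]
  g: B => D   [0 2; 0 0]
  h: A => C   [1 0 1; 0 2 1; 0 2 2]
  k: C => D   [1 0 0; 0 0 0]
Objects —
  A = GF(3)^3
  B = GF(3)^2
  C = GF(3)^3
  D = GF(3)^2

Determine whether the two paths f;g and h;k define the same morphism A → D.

Path 1 = f;g:
  e0=⟨1,0,0⟩ f=>⟨1,2⟩ g=>⟨1,0⟩
  e1=⟨0,1,0⟩ f=>⟨2,0⟩ g=>⟨0,0⟩
  e2=⟨0,0,1⟩ f=>⟨0,2⟩ g=>⟨1,0⟩
  result₁ = [1 0 1; 0 0 0]
Path 2 = h;k:
  e0=⟨1,0,0⟩ h=>⟨1,0,0⟩ k=>⟨1,0⟩
  e1=⟨0,1,0⟩ h=>⟨0,2,2⟩ k=>⟨0,0⟩
  e2=⟨0,0,1⟩ h=>⟨1,1,2⟩ k=>⟨1,0⟩
  result₂ = [1 0 1; 0 0 0]
Equal? same morphism ✓

Answer: COMMUTES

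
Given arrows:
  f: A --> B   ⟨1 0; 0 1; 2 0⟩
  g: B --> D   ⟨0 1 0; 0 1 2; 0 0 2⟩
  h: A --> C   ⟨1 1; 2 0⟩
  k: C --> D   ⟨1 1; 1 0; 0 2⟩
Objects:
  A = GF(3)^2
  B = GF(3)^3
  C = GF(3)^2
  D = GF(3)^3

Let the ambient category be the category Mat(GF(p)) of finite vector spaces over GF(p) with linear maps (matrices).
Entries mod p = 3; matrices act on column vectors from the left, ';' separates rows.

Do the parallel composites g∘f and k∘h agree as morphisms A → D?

1) trace f;g:
  e0=(1,0) f-->(1,0,2) g-->(0,1,1)
  e1=(0,1) f-->(0,1,0) g-->(1,1,0)
  composite₁ = ⟨0 1; 1 1; 1 0⟩
2) trace h;k:
  e0=(1,0) h-->(1,2) k-->(0,1,1)
  e1=(0,1) h-->(1,0) k-->(1,1,0)
  composite₂ = ⟨0 1; 1 1; 1 0⟩
Equal? equal; square commutes

Answer: COMMUTES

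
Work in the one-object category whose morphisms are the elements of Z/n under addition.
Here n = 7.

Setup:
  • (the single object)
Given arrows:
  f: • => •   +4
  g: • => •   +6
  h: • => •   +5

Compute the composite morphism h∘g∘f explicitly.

Answer: +1

Work:
  0 +4≡4 +6≡3 +5≡1  (mod 7)
result: +1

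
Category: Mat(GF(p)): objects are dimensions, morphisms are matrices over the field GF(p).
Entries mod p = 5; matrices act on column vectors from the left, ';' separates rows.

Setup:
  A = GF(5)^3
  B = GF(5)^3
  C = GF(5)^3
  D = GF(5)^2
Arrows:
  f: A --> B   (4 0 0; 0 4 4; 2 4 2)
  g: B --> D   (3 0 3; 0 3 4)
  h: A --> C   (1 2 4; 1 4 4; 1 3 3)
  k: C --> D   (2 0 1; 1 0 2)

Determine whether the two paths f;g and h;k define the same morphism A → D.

1) trace f;g:
  e0=(1,0,0) f-->(4,0,2) g-->(3,3)
  e1=(0,1,0) f-->(0,4,4) g-->(2,3)
  e2=(0,0,1) f-->(0,4,2) g-->(1,0)
  composite₁ = (3 2 1; 3 3 0)
2) trace h;k:
  e0=(1,0,0) h-->(1,1,1) k-->(3,3)
  e1=(0,1,0) h-->(2,4,3) k-->(2,3)
  e2=(0,0,1) h-->(4,4,3) k-->(1,0)
  composite₂ = (3 2 1; 3 3 0)
Equal? equal; square commutes

Answer: COMMUTES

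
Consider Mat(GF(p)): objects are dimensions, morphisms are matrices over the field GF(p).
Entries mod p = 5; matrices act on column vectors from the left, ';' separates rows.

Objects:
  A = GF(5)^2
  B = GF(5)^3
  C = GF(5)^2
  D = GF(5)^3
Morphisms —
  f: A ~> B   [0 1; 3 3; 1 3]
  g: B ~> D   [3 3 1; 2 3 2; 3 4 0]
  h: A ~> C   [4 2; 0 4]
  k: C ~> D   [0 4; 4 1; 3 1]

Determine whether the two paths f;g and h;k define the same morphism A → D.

Answer: DOES NOT COMMUTE

Work:
1) trace f;g:
  e0=[1,0] f~>[0,3,1] g~>[0,1,2]
  e1=[0,1] f~>[1,3,3] g~>[0,2,0]
  ⟦path⟧₁ = [0 0; 1 2; 2 0]
2) trace h;k:
  e0=[1,0] h~>[4,0] k~>[0,1,2]
  e1=[0,1] h~>[2,4] k~>[1,2,0]
  ⟦path⟧₂ = [0 1; 1 2; 2 0]
Equal? distinct morphisms ✗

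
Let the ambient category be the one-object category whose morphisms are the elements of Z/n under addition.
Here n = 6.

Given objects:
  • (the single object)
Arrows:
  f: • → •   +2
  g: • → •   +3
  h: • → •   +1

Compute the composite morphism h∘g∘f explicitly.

Answer: +0

Derivation:
  0 +2≡2 +3≡5 +1≡0  (mod 6)
result: +0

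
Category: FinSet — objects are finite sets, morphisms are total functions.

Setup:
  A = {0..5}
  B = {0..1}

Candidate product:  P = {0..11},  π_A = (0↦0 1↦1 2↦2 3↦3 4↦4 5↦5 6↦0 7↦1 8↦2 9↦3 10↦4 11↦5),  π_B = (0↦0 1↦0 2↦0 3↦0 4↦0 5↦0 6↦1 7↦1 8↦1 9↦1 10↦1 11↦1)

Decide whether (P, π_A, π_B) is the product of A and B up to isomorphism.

|A|·|B| = 6·2 = 12;  |P| = 12
Check the pairing map k ↦ (π_A(k), π_B(k)):
  0 ↦ (0,0)
  1 ↦ (1,0)
  2 ↦ (2,0)
  3 ↦ (3,0)
  4 ↦ (4,0)
  5 ↦ (5,0)
  6 ↦ (0,1)
  7 ↦ (1,1)
  8 ↦ (2,1)
  9 ↦ (3,1)
  10 ↦ (4,1)
  11 ↦ (5,1)
distinct pairs in image: 12 / 12 needed
  → bijection onto A×B; projections well-typed.

Answer: VALID PRODUCT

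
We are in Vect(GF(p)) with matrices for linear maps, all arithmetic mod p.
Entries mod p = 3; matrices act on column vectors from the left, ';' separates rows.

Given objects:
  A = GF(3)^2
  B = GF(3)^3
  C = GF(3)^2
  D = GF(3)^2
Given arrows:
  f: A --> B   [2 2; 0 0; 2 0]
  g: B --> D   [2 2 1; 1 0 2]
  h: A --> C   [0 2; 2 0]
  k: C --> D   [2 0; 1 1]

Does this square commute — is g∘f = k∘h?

Answer: DOES NOT COMMUTE

Derivation:
Along f;g (path 1):
  e0=[1,0] f-->[2,0,2] g-->[0,0]
  e1=[0,1] f-->[2,0,0] g-->[1,2]
  ⟦path⟧₁ = [0 1; 0 2]
Along h;k (path 2):
  e0=[1,0] h-->[0,2] k-->[0,2]
  e1=[0,1] h-->[2,0] k-->[1,2]
  ⟦path⟧₂ = [0 1; 2 2]
Equal? distinct morphisms ✗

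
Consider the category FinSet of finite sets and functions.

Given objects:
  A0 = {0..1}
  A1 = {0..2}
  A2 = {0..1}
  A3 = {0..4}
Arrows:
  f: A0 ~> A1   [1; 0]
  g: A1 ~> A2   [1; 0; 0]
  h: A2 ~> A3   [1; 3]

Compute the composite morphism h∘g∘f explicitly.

  0 f~>1 g~>0 h~>1
  1 f~>0 g~>1 h~>3
result: [1; 3]

Answer: [1; 3]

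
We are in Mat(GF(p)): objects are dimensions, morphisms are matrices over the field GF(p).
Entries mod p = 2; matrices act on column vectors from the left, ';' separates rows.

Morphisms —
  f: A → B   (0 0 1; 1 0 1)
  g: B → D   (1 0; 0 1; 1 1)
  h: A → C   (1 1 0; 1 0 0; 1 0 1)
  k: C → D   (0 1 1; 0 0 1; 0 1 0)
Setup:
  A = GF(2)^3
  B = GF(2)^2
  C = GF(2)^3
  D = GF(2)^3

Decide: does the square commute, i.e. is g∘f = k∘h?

Answer: COMMUTES

Work:
Along f;g (path 1):
  e0=⟨1,0,0⟩ f→⟨0,1⟩ g→⟨0,1,1⟩
  e1=⟨0,1,0⟩ f→⟨0,0⟩ g→⟨0,0,0⟩
  e2=⟨0,0,1⟩ f→⟨1,1⟩ g→⟨1,1,0⟩
  composite₁ = (0 0 1; 1 0 1; 1 0 0)
Along h;k (path 2):
  e0=⟨1,0,0⟩ h→⟨1,1,1⟩ k→⟨0,1,1⟩
  e1=⟨0,1,0⟩ h→⟨1,0,0⟩ k→⟨0,0,0⟩
  e2=⟨0,0,1⟩ h→⟨0,0,1⟩ k→⟨1,1,0⟩
  composite₂ = (0 0 1; 1 0 1; 1 0 0)
Equal? equal; square commutes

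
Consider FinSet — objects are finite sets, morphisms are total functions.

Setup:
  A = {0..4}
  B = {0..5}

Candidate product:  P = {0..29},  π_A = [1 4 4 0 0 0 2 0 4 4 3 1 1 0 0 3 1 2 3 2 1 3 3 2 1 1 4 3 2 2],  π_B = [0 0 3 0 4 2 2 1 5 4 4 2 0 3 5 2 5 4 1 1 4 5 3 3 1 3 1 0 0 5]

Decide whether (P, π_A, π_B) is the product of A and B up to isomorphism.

Answer: NOT A VALID PRODUCT — duplicate pair at indices 12,0

Derivation:
|A|·|B| = 5·6 = 30;  |P| = 30
Check the pairing map k ↦ (π_A(k), π_B(k)):
  0 ↦ (1,0)
  1 ↦ (4,0)
  2 ↦ (4,3)
  3 ↦ (0,0)
  4 ↦ (0,4)
  5 ↦ (0,2)
  6 ↦ (2,2)
  7 ↦ (0,1)
  8 ↦ (4,5)
  9 ↦ (4,4)
  10 ↦ (3,4)
  11 ↦ (1,2)
  12 ↦ (1,0)  ✗ repeats pair of k=0
  13 ↦ (0,3)
  14 ↦ (0,5)
  15 ↦ (3,2)
  16 ↦ (1,5)
  17 ↦ (2,4)
  18 ↦ (3,1)
  19 ↦ (2,1)
  20 ↦ (1,4)
  21 ↦ (3,5)
  22 ↦ (3,3)
  23 ↦ (2,3)
  24 ↦ (1,1)
  25 ↦ (1,3)
  26 ↦ (4,1)
  27 ↦ (3,0)
  28 ↦ (2,0)
  29 ↦ (2,5)
distinct pairs in image: 29 / 30 needed
  → (1,0) hit at k=0 and k=12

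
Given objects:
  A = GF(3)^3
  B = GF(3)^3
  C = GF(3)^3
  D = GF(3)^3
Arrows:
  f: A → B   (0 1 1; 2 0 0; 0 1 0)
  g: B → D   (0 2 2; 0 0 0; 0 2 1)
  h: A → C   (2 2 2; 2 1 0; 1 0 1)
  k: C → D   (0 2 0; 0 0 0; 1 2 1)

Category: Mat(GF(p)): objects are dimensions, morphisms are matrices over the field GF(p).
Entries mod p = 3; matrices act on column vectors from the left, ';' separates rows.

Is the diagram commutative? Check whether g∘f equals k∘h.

Answer: COMMUTES

Trace:
1) trace f;g:
  e0=[1,0,0] f→[0,2,0] g→[1,0,1]
  e1=[0,1,0] f→[1,0,1] g→[2,0,1]
  e2=[0,0,1] f→[1,0,0] g→[0,0,0]
  composite₁ = (1 2 0; 0 0 0; 1 1 0)
2) trace h;k:
  e0=[1,0,0] h→[2,2,1] k→[1,0,1]
  e1=[0,1,0] h→[2,1,0] k→[2,0,1]
  e2=[0,0,1] h→[2,0,1] k→[0,0,0]
  composite₂ = (1 2 0; 0 0 0; 1 1 0)
Equal? equal; square commutes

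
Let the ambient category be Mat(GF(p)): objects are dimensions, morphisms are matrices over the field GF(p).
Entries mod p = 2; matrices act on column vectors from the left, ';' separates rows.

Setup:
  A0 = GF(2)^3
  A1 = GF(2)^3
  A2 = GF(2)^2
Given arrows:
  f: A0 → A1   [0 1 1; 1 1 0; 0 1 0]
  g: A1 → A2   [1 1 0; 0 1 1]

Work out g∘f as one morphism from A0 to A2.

  e0=⟨1,0,0⟩ f→⟨0,1,0⟩ g→⟨1,1⟩
  e1=⟨0,1,0⟩ f→⟨1,1,1⟩ g→⟨0,0⟩
  e2=⟨0,0,1⟩ f→⟨1,0,0⟩ g→⟨1,0⟩
composite: [1 0 1; 1 0 0]

Answer: [1 0 1; 1 0 0]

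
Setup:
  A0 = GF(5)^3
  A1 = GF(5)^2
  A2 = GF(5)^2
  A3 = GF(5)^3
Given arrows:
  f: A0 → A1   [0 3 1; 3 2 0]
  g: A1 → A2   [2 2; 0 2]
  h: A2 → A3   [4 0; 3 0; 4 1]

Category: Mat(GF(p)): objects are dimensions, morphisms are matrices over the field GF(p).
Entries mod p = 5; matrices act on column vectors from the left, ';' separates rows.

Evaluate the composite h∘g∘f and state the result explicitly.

Answer: [4 0 3; 3 0 1; 0 4 3]

Work:
  e0=⟨1,0,0⟩ f→⟨0,3⟩ g→⟨1,1⟩ h→⟨4,3,0⟩
  e1=⟨0,1,0⟩ f→⟨3,2⟩ g→⟨0,4⟩ h→⟨0,0,4⟩
  e2=⟨0,0,1⟩ f→⟨1,0⟩ g→⟨2,0⟩ h→⟨3,1,3⟩
⟦path⟧: [4 0 3; 3 0 1; 0 4 3]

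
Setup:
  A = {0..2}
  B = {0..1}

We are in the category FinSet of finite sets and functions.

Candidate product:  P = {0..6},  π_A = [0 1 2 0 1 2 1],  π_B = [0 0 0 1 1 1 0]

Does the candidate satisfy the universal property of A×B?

Answer: NOT A VALID PRODUCT — |P|=7 ≠ |A|·|B|=6

Derivation:
|A|·|B| = 3·2 = 6;  |P| = 7
  → cardinalities differ; no bijection possible.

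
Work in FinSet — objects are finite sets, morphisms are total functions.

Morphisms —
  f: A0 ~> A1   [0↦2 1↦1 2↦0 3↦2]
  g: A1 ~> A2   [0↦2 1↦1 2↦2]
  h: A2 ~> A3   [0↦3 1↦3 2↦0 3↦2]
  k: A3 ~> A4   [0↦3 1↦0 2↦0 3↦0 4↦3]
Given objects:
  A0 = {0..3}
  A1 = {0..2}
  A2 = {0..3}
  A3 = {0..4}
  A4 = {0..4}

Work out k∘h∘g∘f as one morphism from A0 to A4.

Answer: [0↦3 1↦0 2↦3 3↦3]

Trace:
  0 f~>2 g~>2 h~>0 k~>3
  1 f~>1 g~>1 h~>3 k~>0
  2 f~>0 g~>2 h~>0 k~>3
  3 f~>2 g~>2 h~>0 k~>3
⟦path⟧: [0↦3 1↦0 2↦3 3↦3]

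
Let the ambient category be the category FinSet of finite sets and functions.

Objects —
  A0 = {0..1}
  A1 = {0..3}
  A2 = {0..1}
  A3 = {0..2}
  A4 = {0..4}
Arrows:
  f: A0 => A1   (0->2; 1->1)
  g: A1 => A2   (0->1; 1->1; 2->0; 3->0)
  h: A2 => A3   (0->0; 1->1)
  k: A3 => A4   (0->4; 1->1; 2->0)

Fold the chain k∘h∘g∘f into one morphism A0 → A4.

Answer: (0->4; 1->1)

Work:
  0 f=>2 g=>0 h=>0 k=>4
  1 f=>1 g=>1 h=>1 k=>1
result: (0->4; 1->1)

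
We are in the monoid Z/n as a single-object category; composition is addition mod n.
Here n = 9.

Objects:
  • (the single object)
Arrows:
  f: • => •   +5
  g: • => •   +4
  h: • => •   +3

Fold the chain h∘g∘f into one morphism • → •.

  0 +5≡5 +4≡0 +3≡3  (mod 9)
result: +3

Answer: +3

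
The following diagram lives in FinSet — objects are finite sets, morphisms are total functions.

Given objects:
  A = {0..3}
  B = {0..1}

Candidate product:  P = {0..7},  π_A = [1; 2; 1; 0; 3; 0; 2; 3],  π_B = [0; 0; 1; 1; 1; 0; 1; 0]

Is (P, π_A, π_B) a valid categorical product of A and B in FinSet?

|A|·|B| = 4·2 = 8;  |P| = 8
Check the pairing map k ↦ (π_A(k), π_B(k)):
  0 ↦ (1,0)
  1 ↦ (2,0)
  2 ↦ (1,1)
  3 ↦ (0,1)
  4 ↦ (3,1)
  5 ↦ (0,0)
  6 ↦ (2,1)
  7 ↦ (3,0)
distinct pairs in image: 8 / 8 needed
  → bijection onto A×B; projections well-typed.

Answer: VALID PRODUCT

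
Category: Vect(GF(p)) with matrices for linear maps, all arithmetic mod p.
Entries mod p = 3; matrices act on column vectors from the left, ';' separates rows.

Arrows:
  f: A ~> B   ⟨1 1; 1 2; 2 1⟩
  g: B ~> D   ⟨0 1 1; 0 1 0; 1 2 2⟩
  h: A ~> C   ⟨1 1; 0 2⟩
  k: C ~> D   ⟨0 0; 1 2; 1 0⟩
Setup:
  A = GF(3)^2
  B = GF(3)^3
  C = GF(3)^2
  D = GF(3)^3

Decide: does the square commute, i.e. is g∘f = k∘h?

Answer: COMMUTES

Derivation:
Along f;g (path 1):
  e0=[1,0] f~>[1,1,2] g~>[0,1,1]
  e1=[0,1] f~>[1,2,1] g~>[0,2,1]
  composite₁ = ⟨0 0; 1 2; 1 1⟩
Along h;k (path 2):
  e0=[1,0] h~>[1,0] k~>[0,1,1]
  e1=[0,1] h~>[1,2] k~>[0,2,1]
  composite₂ = ⟨0 0; 1 2; 1 1⟩
Equal? YES — commutes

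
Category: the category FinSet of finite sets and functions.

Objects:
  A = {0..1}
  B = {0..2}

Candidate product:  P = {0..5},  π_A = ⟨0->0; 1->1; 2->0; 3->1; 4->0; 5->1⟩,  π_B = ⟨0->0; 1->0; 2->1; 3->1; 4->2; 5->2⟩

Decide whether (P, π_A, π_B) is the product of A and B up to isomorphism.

|A|·|B| = 2·3 = 6;  |P| = 6
Check the pairing map k ↦ (π_A(k), π_B(k)):
  0 -> (0,0)
  1 -> (1,0)
  2 -> (0,1)
  3 -> (1,1)
  4 -> (0,2)
  5 -> (1,2)
distinct pairs in image: 6 / 6 needed
  → bijection onto A×B; projections well-typed.

Answer: VALID PRODUCT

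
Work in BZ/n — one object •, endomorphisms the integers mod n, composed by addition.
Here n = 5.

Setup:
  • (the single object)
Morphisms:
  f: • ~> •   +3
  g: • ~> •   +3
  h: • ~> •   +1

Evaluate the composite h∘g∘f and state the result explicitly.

  0 +3≡3 +3≡1 +1≡2  (mod 5)
⟦path⟧: +2

Answer: +2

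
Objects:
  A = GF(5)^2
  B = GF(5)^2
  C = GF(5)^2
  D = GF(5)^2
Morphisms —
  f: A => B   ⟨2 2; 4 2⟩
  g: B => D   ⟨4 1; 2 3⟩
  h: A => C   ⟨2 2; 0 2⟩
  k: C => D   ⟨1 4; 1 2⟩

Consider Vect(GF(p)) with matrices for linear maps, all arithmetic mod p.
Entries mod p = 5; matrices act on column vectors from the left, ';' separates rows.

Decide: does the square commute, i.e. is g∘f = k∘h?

Answer: DOES NOT COMMUTE

Work:
Along f;g (path 1):
  e0=⟨1,0⟩ f=>⟨2,4⟩ g=>⟨2,1⟩
  e1=⟨0,1⟩ f=>⟨2,2⟩ g=>⟨0,0⟩
  composite₁ = ⟨2 0; 1 0⟩
Along h;k (path 2):
  e0=⟨1,0⟩ h=>⟨2,0⟩ k=>⟨2,2⟩
  e1=⟨0,1⟩ h=>⟨2,2⟩ k=>⟨0,1⟩
  composite₂ = ⟨2 0; 2 1⟩
Equal? NO — does not commute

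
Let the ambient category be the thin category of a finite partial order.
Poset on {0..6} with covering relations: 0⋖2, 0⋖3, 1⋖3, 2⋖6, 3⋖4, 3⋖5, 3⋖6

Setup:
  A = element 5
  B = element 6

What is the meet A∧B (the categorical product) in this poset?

Common predecessors of 5,6: {0,1,3}
  0 ≤ 3
  1 ≤ 3
  3 ≤ 3
glb = 3

Answer: A∧B = 3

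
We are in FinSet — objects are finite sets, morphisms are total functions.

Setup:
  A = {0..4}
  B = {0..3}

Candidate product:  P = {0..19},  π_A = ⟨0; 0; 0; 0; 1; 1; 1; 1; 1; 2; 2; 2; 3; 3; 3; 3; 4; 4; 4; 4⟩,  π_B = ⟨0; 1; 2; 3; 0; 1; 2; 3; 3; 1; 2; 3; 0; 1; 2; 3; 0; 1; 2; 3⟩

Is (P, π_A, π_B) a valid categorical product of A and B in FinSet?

|A|·|B| = 5·4 = 20;  |P| = 20
Check the pairing map k ↦ (π_A(k), π_B(k)):
  0 : (0,0)
  1 : (0,1)
  2 : (0,2)
  3 : (0,3)
  4 : (1,0)
  5 : (1,1)
  6 : (1,2)
  7 : (1,3)
  8 : (1,3)  ✗ repeats pair of k=7
  9 : (2,1)
  10 : (2,2)
  11 : (2,3)
  12 : (3,0)
  13 : (3,1)
  14 : (3,2)
  15 : (3,3)
  16 : (4,0)
  17 : (4,1)
  18 : (4,2)
  19 : (4,3)
distinct pairs in image: 19 / 20 needed
  → (1,3) hit at k=7 and k=8

Answer: NOT A VALID PRODUCT — duplicate pair at indices 7,8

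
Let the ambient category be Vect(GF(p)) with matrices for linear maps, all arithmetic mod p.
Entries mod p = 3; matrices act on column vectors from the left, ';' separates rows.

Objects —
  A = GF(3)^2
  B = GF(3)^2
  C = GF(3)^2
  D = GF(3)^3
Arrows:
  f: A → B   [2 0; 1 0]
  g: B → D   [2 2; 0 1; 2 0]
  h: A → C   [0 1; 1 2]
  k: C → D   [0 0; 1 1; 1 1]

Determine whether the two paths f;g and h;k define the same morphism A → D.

Along f;g (path 1):
  e0=(1,0) f→(2,1) g→(0,1,1)
  e1=(0,1) f→(0,0) g→(0,0,0)
  result₁ = [0 0; 1 0; 1 0]
Along h;k (path 2):
  e0=(1,0) h→(0,1) k→(0,1,1)
  e1=(0,1) h→(1,2) k→(0,0,0)
  result₂ = [0 0; 1 0; 1 0]
Equal? same morphism ✓

Answer: COMMUTES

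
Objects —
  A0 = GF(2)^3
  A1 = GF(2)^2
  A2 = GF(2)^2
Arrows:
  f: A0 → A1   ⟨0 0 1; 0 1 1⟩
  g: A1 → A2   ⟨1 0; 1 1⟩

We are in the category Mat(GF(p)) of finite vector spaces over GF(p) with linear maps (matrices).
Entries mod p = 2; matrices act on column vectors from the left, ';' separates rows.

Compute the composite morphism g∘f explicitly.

Answer: ⟨0 0 1; 0 1 0⟩

Derivation:
  e0=⟨1,0,0⟩ f→⟨0,0⟩ g→⟨0,0⟩
  e1=⟨0,1,0⟩ f→⟨0,1⟩ g→⟨0,1⟩
  e2=⟨0,0,1⟩ f→⟨1,1⟩ g→⟨1,0⟩
⟦path⟧: ⟨0 0 1; 0 1 0⟩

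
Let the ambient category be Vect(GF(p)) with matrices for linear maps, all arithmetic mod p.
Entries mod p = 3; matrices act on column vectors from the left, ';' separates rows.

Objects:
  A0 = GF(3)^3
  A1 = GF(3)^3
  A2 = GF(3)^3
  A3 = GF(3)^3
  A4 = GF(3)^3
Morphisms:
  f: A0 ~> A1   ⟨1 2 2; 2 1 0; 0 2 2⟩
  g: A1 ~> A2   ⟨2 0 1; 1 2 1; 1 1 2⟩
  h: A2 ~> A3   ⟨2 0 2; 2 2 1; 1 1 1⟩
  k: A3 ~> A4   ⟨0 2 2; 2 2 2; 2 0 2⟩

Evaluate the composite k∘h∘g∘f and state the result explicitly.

Answer: ⟨0 1 0; 2 2 0; 1 0 2⟩

Derivation:
  e0=⟨1,0,0⟩ f~>⟨1,2,0⟩ g~>⟨2,2,0⟩ h~>⟨1,2,1⟩ k~>⟨0,2,1⟩
  e1=⟨0,1,0⟩ f~>⟨2,1,2⟩ g~>⟨0,0,1⟩ h~>⟨2,1,1⟩ k~>⟨1,2,0⟩
  e2=⟨0,0,1⟩ f~>⟨2,0,2⟩ g~>⟨0,1,0⟩ h~>⟨0,2,1⟩ k~>⟨0,0,2⟩
composite: ⟨0 1 0; 2 2 0; 1 0 2⟩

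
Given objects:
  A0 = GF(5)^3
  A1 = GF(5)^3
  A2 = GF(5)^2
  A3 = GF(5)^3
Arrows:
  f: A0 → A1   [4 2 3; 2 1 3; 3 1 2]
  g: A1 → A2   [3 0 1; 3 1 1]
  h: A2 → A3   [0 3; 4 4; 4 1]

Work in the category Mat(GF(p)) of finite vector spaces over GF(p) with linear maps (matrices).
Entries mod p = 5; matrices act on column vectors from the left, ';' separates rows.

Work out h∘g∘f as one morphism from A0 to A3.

  e0=(1,0,0) f→(4,2,3) g→(0,2) h→(1,3,2)
  e1=(0,1,0) f→(2,1,1) g→(2,3) h→(4,0,1)
  e2=(0,0,1) f→(3,3,2) g→(1,4) h→(2,0,3)
result: [1 4 2; 3 0 0; 2 1 3]

Answer: [1 4 2; 3 0 0; 2 1 3]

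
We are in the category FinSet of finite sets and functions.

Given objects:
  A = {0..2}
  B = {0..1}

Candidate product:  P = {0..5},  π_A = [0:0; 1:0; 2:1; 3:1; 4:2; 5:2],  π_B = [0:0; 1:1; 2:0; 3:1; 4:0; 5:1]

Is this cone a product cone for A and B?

Answer: VALID PRODUCT

Derivation:
|A|·|B| = 3·2 = 6;  |P| = 6
Check the pairing map k ↦ (π_A(k), π_B(k)):
  0 : (0,0)
  1 : (0,1)
  2 : (1,0)
  3 : (1,1)
  4 : (2,0)
  5 : (2,1)
distinct pairs in image: 6 / 6 needed
  → bijection onto A×B; projections well-typed.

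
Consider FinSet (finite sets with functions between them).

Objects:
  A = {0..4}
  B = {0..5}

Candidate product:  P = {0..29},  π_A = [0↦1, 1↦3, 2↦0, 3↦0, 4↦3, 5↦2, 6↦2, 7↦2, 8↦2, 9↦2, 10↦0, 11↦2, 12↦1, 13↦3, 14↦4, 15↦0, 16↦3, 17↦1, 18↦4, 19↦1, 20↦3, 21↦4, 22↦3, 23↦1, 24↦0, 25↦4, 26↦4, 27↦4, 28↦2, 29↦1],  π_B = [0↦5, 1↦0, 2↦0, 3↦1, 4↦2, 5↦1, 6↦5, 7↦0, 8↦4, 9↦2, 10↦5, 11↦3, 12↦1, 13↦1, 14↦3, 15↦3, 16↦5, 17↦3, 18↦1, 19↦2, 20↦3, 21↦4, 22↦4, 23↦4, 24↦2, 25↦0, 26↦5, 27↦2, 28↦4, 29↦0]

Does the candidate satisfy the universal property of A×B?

|A|·|B| = 5·6 = 30;  |P| = 30
Check the pairing map k ↦ (π_A(k), π_B(k)):
  0 ↦ (1,5)
  1 ↦ (3,0)
  2 ↦ (0,0)
  3 ↦ (0,1)
  4 ↦ (3,2)
  5 ↦ (2,1)
  6 ↦ (2,5)
  7 ↦ (2,0)
  8 ↦ (2,4)
  9 ↦ (2,2)
  10 ↦ (0,5)
  11 ↦ (2,3)
  12 ↦ (1,1)
  13 ↦ (3,1)
  14 ↦ (4,3)
  15 ↦ (0,3)
  16 ↦ (3,5)
  17 ↦ (1,3)
  18 ↦ (4,1)
  19 ↦ (1,2)
  20 ↦ (3,3)
  21 ↦ (4,4)
  22 ↦ (3,4)
  23 ↦ (1,4)
  24 ↦ (0,2)
  25 ↦ (4,0)
  26 ↦ (4,5)
  27 ↦ (4,2)
  28 ↦ (2,4)  ✗ repeats pair of k=8
  29 ↦ (1,0)
distinct pairs in image: 29 / 30 needed
  → (2,4) hit at k=8 and k=28

Answer: NOT A VALID PRODUCT — duplicate pair at indices 8,28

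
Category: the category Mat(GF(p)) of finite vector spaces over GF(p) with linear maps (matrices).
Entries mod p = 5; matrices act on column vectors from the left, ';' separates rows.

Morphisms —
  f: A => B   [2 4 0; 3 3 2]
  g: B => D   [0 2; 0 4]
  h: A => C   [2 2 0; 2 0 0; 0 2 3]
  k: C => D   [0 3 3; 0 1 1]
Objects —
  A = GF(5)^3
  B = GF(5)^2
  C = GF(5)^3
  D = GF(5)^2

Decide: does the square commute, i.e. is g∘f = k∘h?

1) trace f;g:
  e0=(1,0,0) f=>(2,3) g=>(1,2)
  e1=(0,1,0) f=>(4,3) g=>(1,2)
  e2=(0,0,1) f=>(0,2) g=>(4,3)
  composite₁ = [1 1 4; 2 2 3]
2) trace h;k:
  e0=(1,0,0) h=>(2,2,0) k=>(1,2)
  e1=(0,1,0) h=>(2,0,2) k=>(1,2)
  e2=(0,0,1) h=>(0,0,3) k=>(4,3)
  composite₂ = [1 1 4; 2 2 3]
Equal? YES — commutes

Answer: COMMUTES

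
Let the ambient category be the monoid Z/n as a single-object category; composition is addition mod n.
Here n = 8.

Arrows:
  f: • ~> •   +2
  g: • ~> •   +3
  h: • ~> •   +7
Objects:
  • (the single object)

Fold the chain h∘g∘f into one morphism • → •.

  0 +2≡2 +3≡5 +7≡4  (mod 8)
result: +4

Answer: +4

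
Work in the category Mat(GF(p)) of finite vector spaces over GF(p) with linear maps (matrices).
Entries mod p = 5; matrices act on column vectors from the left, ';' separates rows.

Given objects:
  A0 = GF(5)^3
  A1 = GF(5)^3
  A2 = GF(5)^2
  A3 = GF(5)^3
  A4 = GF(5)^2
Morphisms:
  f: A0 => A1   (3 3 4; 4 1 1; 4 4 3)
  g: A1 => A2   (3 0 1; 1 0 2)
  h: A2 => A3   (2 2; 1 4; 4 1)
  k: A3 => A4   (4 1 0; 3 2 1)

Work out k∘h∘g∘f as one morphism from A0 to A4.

Answer: (4 4 0; 1 1 0)

Derivation:
  e0=(1,0,0) f=>(3,4,4) g=>(3,1) h=>(3,2,3) k=>(4,1)
  e1=(0,1,0) f=>(3,1,4) g=>(3,1) h=>(3,2,3) k=>(4,1)
  e2=(0,0,1) f=>(4,1,3) g=>(0,0) h=>(0,0,0) k=>(0,0)
composite: (4 4 0; 1 1 0)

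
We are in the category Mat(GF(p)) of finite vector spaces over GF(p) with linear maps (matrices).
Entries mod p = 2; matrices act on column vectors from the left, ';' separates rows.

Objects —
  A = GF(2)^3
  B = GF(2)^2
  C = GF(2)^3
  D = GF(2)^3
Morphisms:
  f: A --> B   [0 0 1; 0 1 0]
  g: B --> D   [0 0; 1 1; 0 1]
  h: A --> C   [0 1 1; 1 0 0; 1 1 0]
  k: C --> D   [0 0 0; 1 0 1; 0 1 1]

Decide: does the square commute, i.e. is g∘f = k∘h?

Answer: DOES NOT COMMUTE

Trace:
1) trace f;g:
  e0=[1,0,0] f-->[0,0] g-->[0,0,0]
  e1=[0,1,0] f-->[0,1] g-->[0,1,1]
  e2=[0,0,1] f-->[1,0] g-->[0,1,0]
  composite₁ = [0 0 0; 0 1 1; 0 1 0]
2) trace h;k:
  e0=[1,0,0] h-->[0,1,1] k-->[0,1,0]
  e1=[0,1,0] h-->[1,0,1] k-->[0,0,1]
  e2=[0,0,1] h-->[1,0,0] k-->[0,1,0]
  composite₂ = [0 0 0; 1 0 1; 0 1 0]
Equal? NO — does not commute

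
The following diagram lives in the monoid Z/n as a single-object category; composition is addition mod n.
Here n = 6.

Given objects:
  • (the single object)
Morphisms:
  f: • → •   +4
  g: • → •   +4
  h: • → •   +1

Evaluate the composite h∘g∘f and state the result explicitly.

  0 +4≡4 +4≡2 +1≡3  (mod 6)
composite: +3

Answer: +3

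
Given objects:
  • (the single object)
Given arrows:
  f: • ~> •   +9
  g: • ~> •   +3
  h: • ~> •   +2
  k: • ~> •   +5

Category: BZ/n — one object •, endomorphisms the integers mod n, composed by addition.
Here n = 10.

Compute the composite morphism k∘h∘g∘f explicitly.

  0 +9≡9 +3≡2 +2≡4 +5≡9  (mod 10)
composite: +9

Answer: +9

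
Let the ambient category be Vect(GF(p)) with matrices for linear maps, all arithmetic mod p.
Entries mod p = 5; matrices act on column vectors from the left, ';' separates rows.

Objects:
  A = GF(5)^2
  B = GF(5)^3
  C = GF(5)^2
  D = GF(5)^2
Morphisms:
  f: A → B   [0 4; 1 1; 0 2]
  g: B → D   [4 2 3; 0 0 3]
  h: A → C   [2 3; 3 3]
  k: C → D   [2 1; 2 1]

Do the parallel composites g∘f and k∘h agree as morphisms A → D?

1) trace f;g:
  e0=[1,0] f→[0,1,0] g→[2,0]
  e1=[0,1] f→[4,1,2] g→[4,1]
  result₁ = [2 4; 0 1]
2) trace h;k:
  e0=[1,0] h→[2,3] k→[2,2]
  e1=[0,1] h→[3,3] k→[4,4]
  result₂ = [2 4; 2 4]
Equal? differ; not commutative

Answer: DOES NOT COMMUTE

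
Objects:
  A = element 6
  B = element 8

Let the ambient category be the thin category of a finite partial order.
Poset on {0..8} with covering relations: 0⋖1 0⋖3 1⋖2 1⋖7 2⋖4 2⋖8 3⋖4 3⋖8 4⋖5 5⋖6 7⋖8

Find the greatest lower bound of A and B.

{x : x⊑A ∧ x⊑B} = {0,1,2,3}  (A=6, B=8)
  maximal lower bounds 2 and 3 are incomparable: neither 2⊑3 nor 3⊑2
→ no greatest lower bound exists

Answer: NO MEET EXISTS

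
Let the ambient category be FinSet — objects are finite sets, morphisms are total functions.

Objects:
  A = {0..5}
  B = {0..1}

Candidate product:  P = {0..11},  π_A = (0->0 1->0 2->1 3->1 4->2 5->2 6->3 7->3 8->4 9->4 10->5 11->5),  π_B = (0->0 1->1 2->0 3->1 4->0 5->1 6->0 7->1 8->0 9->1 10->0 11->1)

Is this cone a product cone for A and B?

Answer: VALID PRODUCT

Trace:
|A|·|B| = 6·2 = 12;  |P| = 12
Check the pairing map k ↦ (π_A(k), π_B(k)):
  0 -> (0,0)
  1 -> (0,1)
  2 -> (1,0)
  3 -> (1,1)
  4 -> (2,0)
  5 -> (2,1)
  6 -> (3,0)
  7 -> (3,1)
  8 -> (4,0)
  9 -> (4,1)
  10 -> (5,0)
  11 -> (5,1)
distinct pairs in image: 12 / 12 needed
  → bijection onto A×B; projections well-typed.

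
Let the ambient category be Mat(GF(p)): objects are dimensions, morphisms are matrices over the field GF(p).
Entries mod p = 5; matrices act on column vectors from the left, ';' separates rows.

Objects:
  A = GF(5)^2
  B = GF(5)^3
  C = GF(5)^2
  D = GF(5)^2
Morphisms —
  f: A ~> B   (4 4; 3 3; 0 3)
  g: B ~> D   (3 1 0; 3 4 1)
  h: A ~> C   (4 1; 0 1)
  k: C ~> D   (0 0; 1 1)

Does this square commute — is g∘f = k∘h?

1) trace f;g:
  e0=[1,0] f~>[4,3,0] g~>[0,4]
  e1=[0,1] f~>[4,3,3] g~>[0,2]
  ⟦path⟧₁ = (0 0; 4 2)
2) trace h;k:
  e0=[1,0] h~>[4,0] k~>[0,4]
  e1=[0,1] h~>[1,1] k~>[0,2]
  ⟦path⟧₂ = (0 0; 4 2)
Equal? equal; square commutes

Answer: COMMUTES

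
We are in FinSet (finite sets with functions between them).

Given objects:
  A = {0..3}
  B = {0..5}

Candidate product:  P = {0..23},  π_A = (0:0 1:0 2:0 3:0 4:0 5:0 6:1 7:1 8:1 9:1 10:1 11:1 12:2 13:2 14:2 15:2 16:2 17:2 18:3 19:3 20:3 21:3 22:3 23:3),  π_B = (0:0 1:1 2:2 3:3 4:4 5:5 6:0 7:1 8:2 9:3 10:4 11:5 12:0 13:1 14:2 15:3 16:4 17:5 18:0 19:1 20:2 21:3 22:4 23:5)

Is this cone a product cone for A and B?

|A|·|B| = 4·6 = 24;  |P| = 24
Check the pairing map k ↦ (π_A(k), π_B(k)):
  0 : (0,0)
  1 : (0,1)
  2 : (0,2)
  3 : (0,3)
  4 : (0,4)
  5 : (0,5)
  6 : (1,0)
  7 : (1,1)
  8 : (1,2)
  9 : (1,3)
  10 : (1,4)
  11 : (1,5)
  12 : (2,0)
  13 : (2,1)
  14 : (2,2)
  15 : (2,3)
  16 : (2,4)
  17 : (2,5)
  18 : (3,0)
  19 : (3,1)
  20 : (3,2)
  21 : (3,3)
  22 : (3,4)
  23 : (3,5)
distinct pairs in image: 24 / 24 needed
  → bijection onto A×B; projections well-typed.

Answer: VALID PRODUCT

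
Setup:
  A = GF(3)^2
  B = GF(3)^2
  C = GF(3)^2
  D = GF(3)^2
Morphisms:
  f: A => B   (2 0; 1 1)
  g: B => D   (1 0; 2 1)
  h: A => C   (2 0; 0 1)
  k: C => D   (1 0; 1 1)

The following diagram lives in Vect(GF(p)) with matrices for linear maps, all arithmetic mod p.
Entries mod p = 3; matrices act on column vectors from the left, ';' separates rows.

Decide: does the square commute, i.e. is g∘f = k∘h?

Answer: COMMUTES

Derivation:
1) trace f;g:
  e0=(1,0) f=>(2,1) g=>(2,2)
  e1=(0,1) f=>(0,1) g=>(0,1)
  ⟦path⟧₁ = (2 0; 2 1)
2) trace h;k:
  e0=(1,0) h=>(2,0) k=>(2,2)
  e1=(0,1) h=>(0,1) k=>(0,1)
  ⟦path⟧₂ = (2 0; 2 1)
Equal? same morphism ✓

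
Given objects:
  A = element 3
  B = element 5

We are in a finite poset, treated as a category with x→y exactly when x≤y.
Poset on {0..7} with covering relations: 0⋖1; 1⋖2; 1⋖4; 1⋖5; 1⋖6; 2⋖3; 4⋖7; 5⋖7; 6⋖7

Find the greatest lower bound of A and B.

Answer: A∧B = 1

Work:
Lower bounds of A=3 and B=5: {0,1}
  0 ≤ 1
  1 ≤ 1
glb = 1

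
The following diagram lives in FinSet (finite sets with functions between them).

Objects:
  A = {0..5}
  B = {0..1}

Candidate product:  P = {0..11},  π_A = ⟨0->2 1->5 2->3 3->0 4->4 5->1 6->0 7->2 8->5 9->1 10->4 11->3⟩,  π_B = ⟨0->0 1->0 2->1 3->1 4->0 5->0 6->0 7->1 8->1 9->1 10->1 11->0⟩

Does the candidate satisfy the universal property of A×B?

Answer: VALID PRODUCT

Trace:
|A|·|B| = 6·2 = 12;  |P| = 12
Check the pairing map k ↦ (π_A(k), π_B(k)):
  0 -> (2,0)
  1 -> (5,0)
  2 -> (3,1)
  3 -> (0,1)
  4 -> (4,0)
  5 -> (1,0)
  6 -> (0,0)
  7 -> (2,1)
  8 -> (5,1)
  9 -> (1,1)
  10 -> (4,1)
  11 -> (3,0)
distinct pairs in image: 12 / 12 needed
  → bijection onto A×B; projections well-typed.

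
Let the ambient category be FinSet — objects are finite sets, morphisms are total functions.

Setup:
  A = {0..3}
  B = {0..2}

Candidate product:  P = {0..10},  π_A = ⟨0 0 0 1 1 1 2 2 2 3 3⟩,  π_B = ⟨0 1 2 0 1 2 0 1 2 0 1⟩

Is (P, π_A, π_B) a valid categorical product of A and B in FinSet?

Answer: NOT A VALID PRODUCT — |P|=11 ≠ |A|·|B|=12

Trace:
|A|·|B| = 4·3 = 12;  |P| = 11
  → cardinalities differ; no bijection possible.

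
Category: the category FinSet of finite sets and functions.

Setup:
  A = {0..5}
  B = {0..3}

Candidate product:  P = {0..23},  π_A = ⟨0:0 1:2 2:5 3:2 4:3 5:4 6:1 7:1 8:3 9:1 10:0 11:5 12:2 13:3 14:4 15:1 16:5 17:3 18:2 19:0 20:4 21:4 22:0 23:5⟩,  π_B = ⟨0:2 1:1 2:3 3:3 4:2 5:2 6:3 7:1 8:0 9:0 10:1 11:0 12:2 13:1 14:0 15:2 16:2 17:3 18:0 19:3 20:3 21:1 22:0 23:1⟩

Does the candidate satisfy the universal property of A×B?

Answer: VALID PRODUCT

Derivation:
|A|·|B| = 6·4 = 24;  |P| = 24
Check the pairing map k ↦ (π_A(k), π_B(k)):
  0 : (0,2)
  1 : (2,1)
  2 : (5,3)
  3 : (2,3)
  4 : (3,2)
  5 : (4,2)
  6 : (1,3)
  7 : (1,1)
  8 : (3,0)
  9 : (1,0)
  10 : (0,1)
  11 : (5,0)
  12 : (2,2)
  13 : (3,1)
  14 : (4,0)
  15 : (1,2)
  16 : (5,2)
  17 : (3,3)
  18 : (2,0)
  19 : (0,3)
  20 : (4,3)
  21 : (4,1)
  22 : (0,0)
  23 : (5,1)
distinct pairs in image: 24 / 24 needed
  → bijection onto A×B; projections well-typed.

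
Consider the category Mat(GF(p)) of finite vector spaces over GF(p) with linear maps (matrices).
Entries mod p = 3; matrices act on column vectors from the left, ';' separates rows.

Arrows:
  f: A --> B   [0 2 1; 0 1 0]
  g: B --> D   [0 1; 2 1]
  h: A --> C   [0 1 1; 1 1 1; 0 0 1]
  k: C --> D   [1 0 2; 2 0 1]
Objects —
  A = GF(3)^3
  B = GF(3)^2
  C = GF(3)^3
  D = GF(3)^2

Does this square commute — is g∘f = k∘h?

Along f;g (path 1):
  e0=⟨1,0,0⟩ f-->⟨0,0⟩ g-->⟨0,0⟩
  e1=⟨0,1,0⟩ f-->⟨2,1⟩ g-->⟨1,2⟩
  e2=⟨0,0,1⟩ f-->⟨1,0⟩ g-->⟨0,2⟩
  result₁ = [0 1 0; 0 2 2]
Along h;k (path 2):
  e0=⟨1,0,0⟩ h-->⟨0,1,0⟩ k-->⟨0,0⟩
  e1=⟨0,1,0⟩ h-->⟨1,1,0⟩ k-->⟨1,2⟩
  e2=⟨0,0,1⟩ h-->⟨1,1,1⟩ k-->⟨0,0⟩
  result₂ = [0 1 0; 0 2 0]
Equal? NO — does not commute

Answer: DOES NOT COMMUTE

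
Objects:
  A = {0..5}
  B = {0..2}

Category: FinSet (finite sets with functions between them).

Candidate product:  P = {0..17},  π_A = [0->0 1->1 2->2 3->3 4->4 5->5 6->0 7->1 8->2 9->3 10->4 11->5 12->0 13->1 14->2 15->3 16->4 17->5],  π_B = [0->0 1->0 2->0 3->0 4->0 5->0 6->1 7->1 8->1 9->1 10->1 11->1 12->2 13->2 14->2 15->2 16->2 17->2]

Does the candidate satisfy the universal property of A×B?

|A|·|B| = 6·3 = 18;  |P| = 18
Check the pairing map k ↦ (π_A(k), π_B(k)):
  0 -> (0,0)
  1 -> (1,0)
  2 -> (2,0)
  3 -> (3,0)
  4 -> (4,0)
  5 -> (5,0)
  6 -> (0,1)
  7 -> (1,1)
  8 -> (2,1)
  9 -> (3,1)
  10 -> (4,1)
  11 -> (5,1)
  12 -> (0,2)
  13 -> (1,2)
  14 -> (2,2)
  15 -> (3,2)
  16 -> (4,2)
  17 -> (5,2)
distinct pairs in image: 18 / 18 needed
  → bijection onto A×B; projections well-typed.

Answer: VALID PRODUCT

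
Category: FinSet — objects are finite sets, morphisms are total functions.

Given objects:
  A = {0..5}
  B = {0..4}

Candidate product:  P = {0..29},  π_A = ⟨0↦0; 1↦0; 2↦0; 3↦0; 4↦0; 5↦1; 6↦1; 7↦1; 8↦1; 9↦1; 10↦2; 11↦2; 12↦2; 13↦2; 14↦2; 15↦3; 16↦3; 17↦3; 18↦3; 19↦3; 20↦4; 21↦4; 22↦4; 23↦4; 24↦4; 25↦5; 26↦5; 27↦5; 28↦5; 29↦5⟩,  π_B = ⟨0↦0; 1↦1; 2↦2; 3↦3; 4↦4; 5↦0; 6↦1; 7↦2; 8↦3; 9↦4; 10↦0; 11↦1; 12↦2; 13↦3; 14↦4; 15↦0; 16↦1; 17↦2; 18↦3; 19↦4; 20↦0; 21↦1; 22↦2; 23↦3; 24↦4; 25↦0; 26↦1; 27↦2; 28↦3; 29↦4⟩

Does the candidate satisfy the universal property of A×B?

|A|·|B| = 6·5 = 30;  |P| = 30
Check the pairing map k ↦ (π_A(k), π_B(k)):
  0 ↦ (0,0)
  1 ↦ (0,1)
  2 ↦ (0,2)
  3 ↦ (0,3)
  4 ↦ (0,4)
  5 ↦ (1,0)
  6 ↦ (1,1)
  7 ↦ (1,2)
  8 ↦ (1,3)
  9 ↦ (1,4)
  10 ↦ (2,0)
  11 ↦ (2,1)
  12 ↦ (2,2)
  13 ↦ (2,3)
  14 ↦ (2,4)
  15 ↦ (3,0)
  16 ↦ (3,1)
  17 ↦ (3,2)
  18 ↦ (3,3)
  19 ↦ (3,4)
  20 ↦ (4,0)
  21 ↦ (4,1)
  22 ↦ (4,2)
  23 ↦ (4,3)
  24 ↦ (4,4)
  25 ↦ (5,0)
  26 ↦ (5,1)
  27 ↦ (5,2)
  28 ↦ (5,3)
  29 ↦ (5,4)
distinct pairs in image: 30 / 30 needed
  → bijection onto A×B; projections well-typed.

Answer: VALID PRODUCT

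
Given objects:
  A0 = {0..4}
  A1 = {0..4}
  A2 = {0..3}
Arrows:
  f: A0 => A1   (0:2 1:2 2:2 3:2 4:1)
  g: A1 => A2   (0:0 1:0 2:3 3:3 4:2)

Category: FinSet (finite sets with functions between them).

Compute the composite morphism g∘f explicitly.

  0 f=>2 g=>3
  1 f=>2 g=>3
  2 f=>2 g=>3
  3 f=>2 g=>3
  4 f=>1 g=>0
⟦path⟧: (0:3 1:3 2:3 3:3 4:0)

Answer: (0:3 1:3 2:3 3:3 4:0)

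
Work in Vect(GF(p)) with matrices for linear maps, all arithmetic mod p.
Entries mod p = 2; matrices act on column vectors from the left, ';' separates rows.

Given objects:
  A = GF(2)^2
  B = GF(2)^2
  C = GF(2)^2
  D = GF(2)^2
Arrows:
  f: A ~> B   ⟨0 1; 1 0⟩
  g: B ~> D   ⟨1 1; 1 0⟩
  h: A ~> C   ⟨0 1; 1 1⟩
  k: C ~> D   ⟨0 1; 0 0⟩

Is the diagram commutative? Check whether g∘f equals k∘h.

Along f;g (path 1):
  e0=⟨1,0⟩ f~>⟨0,1⟩ g~>⟨1,0⟩
  e1=⟨0,1⟩ f~>⟨1,0⟩ g~>⟨1,1⟩
  ⟦path⟧₁ = ⟨1 1; 0 1⟩
Along h;k (path 2):
  e0=⟨1,0⟩ h~>⟨0,1⟩ k~>⟨1,0⟩
  e1=⟨0,1⟩ h~>⟨1,1⟩ k~>⟨1,0⟩
  ⟦path⟧₂ = ⟨1 1; 0 0⟩
Equal? NO — does not commute

Answer: DOES NOT COMMUTE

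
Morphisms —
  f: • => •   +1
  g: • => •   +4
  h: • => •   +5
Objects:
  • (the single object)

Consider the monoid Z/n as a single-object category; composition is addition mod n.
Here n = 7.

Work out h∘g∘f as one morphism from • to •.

  0 +1≡1 +4≡5 +5≡3  (mod 7)
result: +3

Answer: +3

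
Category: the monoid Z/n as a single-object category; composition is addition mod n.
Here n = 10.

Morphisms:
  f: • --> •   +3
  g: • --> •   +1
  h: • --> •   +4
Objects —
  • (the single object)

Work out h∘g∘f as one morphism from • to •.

Answer: +8

Work:
  0 +3≡3 +1≡4 +4≡8  (mod 10)
⟦path⟧: +8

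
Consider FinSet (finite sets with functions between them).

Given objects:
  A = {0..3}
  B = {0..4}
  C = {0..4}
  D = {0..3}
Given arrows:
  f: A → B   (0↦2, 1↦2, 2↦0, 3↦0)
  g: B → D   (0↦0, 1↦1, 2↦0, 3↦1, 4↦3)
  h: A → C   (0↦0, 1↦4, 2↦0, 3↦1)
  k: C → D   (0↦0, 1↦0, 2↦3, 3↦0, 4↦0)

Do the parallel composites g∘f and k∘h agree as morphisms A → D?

Answer: COMMUTES

Trace:
Path 1 = f;g:
  0 f→2 g→0
  1 f→2 g→0
  2 f→0 g→0
  3 f→0 g→0
  composite₁ = (0↦0, 1↦0, 2↦0, 3↦0)
Path 2 = h;k:
  0 h→0 k→0
  1 h→4 k→0
  2 h→0 k→0
  3 h→1 k→0
  composite₂ = (0↦0, 1↦0, 2↦0, 3↦0)
Equal? YES — commutes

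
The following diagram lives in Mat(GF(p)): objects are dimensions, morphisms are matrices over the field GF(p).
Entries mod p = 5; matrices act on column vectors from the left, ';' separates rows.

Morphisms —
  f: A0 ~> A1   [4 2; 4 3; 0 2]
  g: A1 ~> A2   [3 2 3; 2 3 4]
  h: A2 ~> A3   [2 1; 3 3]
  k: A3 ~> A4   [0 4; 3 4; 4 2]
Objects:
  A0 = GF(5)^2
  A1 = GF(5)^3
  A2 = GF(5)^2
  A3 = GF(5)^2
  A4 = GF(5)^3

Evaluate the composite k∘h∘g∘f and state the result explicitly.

Answer: [0 3; 0 4; 0 2]

Work:
  e0=⟨1,0⟩ f~>⟨4,4,0⟩ g~>⟨0,0⟩ h~>⟨0,0⟩ k~>⟨0,0,0⟩
  e1=⟨0,1⟩ f~>⟨2,3,2⟩ g~>⟨3,1⟩ h~>⟨2,2⟩ k~>⟨3,4,2⟩
result: [0 3; 0 4; 0 2]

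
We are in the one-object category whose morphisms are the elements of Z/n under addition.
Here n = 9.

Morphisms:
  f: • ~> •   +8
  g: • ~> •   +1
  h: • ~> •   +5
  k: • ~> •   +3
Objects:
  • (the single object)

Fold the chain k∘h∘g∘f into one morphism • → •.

  0 +8≡8 +1≡0 +5≡5 +3≡8  (mod 9)
⟦path⟧: +8

Answer: +8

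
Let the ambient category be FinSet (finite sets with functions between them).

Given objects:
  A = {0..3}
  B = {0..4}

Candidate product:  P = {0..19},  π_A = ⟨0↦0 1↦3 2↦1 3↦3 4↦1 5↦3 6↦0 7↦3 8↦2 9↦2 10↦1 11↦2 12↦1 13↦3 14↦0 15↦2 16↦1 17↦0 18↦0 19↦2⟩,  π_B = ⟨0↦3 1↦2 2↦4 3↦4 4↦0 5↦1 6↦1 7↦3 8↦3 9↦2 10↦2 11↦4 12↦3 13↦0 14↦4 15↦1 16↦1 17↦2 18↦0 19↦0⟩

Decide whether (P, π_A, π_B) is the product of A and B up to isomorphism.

Answer: VALID PRODUCT

Derivation:
|A|·|B| = 4·5 = 20;  |P| = 20
Check the pairing map k ↦ (π_A(k), π_B(k)):
  0 ↦ (0,3)
  1 ↦ (3,2)
  2 ↦ (1,4)
  3 ↦ (3,4)
  4 ↦ (1,0)
  5 ↦ (3,1)
  6 ↦ (0,1)
  7 ↦ (3,3)
  8 ↦ (2,3)
  9 ↦ (2,2)
  10 ↦ (1,2)
  11 ↦ (2,4)
  12 ↦ (1,3)
  13 ↦ (3,0)
  14 ↦ (0,4)
  15 ↦ (2,1)
  16 ↦ (1,1)
  17 ↦ (0,2)
  18 ↦ (0,0)
  19 ↦ (2,0)
distinct pairs in image: 20 / 20 needed
  → bijection onto A×B; projections well-typed.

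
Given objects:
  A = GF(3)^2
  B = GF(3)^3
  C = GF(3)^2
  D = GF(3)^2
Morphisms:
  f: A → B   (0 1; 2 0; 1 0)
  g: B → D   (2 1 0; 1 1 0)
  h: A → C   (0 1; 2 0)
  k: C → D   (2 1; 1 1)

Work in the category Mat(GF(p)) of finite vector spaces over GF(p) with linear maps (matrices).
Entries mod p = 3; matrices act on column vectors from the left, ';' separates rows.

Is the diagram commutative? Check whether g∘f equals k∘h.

Answer: COMMUTES

Derivation:
1) trace f;g:
  e0=[1,0] f→[0,2,1] g→[2,2]
  e1=[0,1] f→[1,0,0] g→[2,1]
  composite₁ = (2 2; 2 1)
2) trace h;k:
  e0=[1,0] h→[0,2] k→[2,2]
  e1=[0,1] h→[1,0] k→[2,1]
  composite₂ = (2 2; 2 1)
Equal? YES — commutes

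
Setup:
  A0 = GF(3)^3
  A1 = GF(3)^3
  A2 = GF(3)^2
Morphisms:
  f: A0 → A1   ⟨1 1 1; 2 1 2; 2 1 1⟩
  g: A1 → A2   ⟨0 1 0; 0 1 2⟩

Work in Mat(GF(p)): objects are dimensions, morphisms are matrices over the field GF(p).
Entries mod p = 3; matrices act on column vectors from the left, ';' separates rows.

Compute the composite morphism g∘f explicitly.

  e0=[1,0,0] f→[1,2,2] g→[2,0]
  e1=[0,1,0] f→[1,1,1] g→[1,0]
  e2=[0,0,1] f→[1,2,1] g→[2,1]
composite: ⟨2 1 2; 0 0 1⟩

Answer: ⟨2 1 2; 0 0 1⟩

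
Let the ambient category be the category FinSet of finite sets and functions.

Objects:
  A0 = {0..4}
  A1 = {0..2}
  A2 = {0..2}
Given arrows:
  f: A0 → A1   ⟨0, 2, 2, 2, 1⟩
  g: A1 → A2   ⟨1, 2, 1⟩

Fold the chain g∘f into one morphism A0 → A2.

  0 f→0 g→1
  1 f→2 g→1
  2 f→2 g→1
  3 f→2 g→1
  4 f→1 g→2
⟦path⟧: ⟨1, 1, 1, 1, 2⟩

Answer: ⟨1, 1, 1, 1, 2⟩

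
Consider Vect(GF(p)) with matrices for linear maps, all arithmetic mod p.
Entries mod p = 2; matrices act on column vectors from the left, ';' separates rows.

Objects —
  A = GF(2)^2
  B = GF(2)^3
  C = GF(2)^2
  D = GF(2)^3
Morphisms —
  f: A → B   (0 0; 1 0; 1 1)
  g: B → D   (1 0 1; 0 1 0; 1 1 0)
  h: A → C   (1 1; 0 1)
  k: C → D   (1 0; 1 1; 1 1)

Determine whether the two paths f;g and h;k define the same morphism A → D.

Answer: COMMUTES

Derivation:
Along f;g (path 1):
  e0=⟨1,0⟩ f→⟨0,1,1⟩ g→⟨1,1,1⟩
  e1=⟨0,1⟩ f→⟨0,0,1⟩ g→⟨1,0,0⟩
  ⟦path⟧₁ = (1 1; 1 0; 1 0)
Along h;k (path 2):
  e0=⟨1,0⟩ h→⟨1,0⟩ k→⟨1,1,1⟩
  e1=⟨0,1⟩ h→⟨1,1⟩ k→⟨1,0,0⟩
  ⟦path⟧₂ = (1 1; 1 0; 1 0)
Equal? equal; square commutes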